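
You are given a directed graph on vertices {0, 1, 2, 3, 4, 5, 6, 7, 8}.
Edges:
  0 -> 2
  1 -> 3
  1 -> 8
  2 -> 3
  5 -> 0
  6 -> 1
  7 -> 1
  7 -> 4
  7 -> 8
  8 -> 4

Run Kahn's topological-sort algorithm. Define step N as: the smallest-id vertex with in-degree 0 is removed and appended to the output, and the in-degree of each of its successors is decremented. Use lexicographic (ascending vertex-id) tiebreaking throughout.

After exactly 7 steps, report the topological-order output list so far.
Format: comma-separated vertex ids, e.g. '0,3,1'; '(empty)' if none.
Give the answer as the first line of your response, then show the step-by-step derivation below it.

5,0,2,6,7,1,3

step 1: output 5; order=[5]; indeg=(0,2,1,2,2,0,0,0,2)
step 2: output 0; order=[5,0]; indeg=(0,2,0,2,2,0,0,0,2)
step 3: output 2; order=[5,0,2]; indeg=(0,2,0,1,2,0,0,0,2)
step 4: output 6; order=[5,0,2,6]; indeg=(0,1,0,1,2,0,0,0,2)
step 5: output 7; order=[5,0,2,6,7]; indeg=(0,0,0,1,1,0,0,0,1)
step 6: output 1; order=[5,0,2,6,7,1]; indeg=(0,0,0,0,1,0,0,0,0)
step 7: output 3; order=[5,0,2,6,7,1,3]; indeg=(0,0,0,0,1,0,0,0,0)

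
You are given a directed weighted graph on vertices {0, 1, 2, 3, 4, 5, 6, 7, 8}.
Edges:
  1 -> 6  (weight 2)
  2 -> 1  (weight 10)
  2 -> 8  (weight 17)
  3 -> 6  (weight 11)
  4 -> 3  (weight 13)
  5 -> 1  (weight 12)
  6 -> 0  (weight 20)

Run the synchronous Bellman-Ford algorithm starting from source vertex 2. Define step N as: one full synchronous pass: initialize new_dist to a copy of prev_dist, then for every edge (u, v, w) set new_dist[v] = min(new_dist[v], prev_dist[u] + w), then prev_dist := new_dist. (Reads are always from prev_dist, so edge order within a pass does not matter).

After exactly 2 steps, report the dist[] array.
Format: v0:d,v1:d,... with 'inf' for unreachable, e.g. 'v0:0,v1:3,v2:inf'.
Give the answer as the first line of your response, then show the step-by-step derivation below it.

v0:inf,v1:10,v2:0,v3:inf,v4:inf,v5:inf,v6:12,v7:inf,v8:17

step 1: dist = v0:inf,v1:10,v2:0,v3:inf,v4:inf,v5:inf,v6:inf,v7:inf,v8:17
step 2: dist = v0:inf,v1:10,v2:0,v3:inf,v4:inf,v5:inf,v6:12,v7:inf,v8:17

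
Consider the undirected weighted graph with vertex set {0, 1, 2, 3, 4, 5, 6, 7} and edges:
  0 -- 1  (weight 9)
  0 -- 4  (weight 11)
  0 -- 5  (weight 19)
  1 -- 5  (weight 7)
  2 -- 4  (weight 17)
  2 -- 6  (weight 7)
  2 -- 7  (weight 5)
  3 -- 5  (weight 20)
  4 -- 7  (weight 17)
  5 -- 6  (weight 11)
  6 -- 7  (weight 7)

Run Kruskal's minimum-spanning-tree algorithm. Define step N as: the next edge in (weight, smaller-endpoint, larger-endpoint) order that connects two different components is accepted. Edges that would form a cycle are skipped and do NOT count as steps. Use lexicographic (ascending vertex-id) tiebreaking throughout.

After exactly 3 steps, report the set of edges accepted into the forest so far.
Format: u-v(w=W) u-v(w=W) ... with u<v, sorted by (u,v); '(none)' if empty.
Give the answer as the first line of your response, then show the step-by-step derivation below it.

1-5(w=7) 2-6(w=7) 2-7(w=5)

step 1: add edge 2-7 (w=5); MST = {2-7(w=5)}
step 2: add edge 1-5 (w=7); MST = {1-5(w=7) 2-7(w=5)}
step 3: add edge 2-6 (w=7); MST = {1-5(w=7) 2-6(w=7) 2-7(w=5)}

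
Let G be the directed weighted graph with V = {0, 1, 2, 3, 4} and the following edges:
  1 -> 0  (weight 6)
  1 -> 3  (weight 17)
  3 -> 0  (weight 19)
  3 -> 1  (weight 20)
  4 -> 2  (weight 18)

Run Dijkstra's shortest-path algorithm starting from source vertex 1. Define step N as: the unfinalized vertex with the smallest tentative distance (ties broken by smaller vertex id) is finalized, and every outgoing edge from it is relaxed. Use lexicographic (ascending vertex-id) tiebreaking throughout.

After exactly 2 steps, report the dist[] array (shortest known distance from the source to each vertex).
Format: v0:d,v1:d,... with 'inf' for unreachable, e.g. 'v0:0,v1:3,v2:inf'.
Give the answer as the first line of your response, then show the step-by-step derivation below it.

v0:6,v1:0,v2:inf,v3:17,v4:inf

step 1: dist = v0:6,v1:0,v2:inf,v3:17,v4:inf
step 2: dist = v0:6,v1:0,v2:inf,v3:17,v4:inf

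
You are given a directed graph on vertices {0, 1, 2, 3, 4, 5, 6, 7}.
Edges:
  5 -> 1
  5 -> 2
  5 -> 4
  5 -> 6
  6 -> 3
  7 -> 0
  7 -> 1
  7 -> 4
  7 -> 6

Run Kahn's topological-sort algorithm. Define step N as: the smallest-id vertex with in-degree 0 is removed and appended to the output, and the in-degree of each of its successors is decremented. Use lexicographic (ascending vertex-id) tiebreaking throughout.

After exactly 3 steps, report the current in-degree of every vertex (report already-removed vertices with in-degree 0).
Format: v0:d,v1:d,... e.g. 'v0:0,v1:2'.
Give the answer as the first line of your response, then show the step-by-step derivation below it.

v0:0,v1:0,v2:0,v3:1,v4:0,v5:0,v6:0,v7:0

step 1: output 5; order=[5]; indeg=(1,1,0,1,1,0,1,0)
step 2: output 2; order=[5,2]; indeg=(1,1,0,1,1,0,1,0)
step 3: output 7; order=[5,2,7]; indeg=(0,0,0,1,0,0,0,0)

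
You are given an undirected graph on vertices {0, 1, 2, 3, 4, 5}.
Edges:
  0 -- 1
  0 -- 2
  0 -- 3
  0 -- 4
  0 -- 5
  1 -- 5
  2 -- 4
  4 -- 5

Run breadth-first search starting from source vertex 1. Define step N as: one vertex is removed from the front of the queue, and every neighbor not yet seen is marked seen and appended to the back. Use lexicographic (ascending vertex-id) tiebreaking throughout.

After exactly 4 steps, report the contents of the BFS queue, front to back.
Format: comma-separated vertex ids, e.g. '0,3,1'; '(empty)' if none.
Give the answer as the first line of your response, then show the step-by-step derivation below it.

3,4

step 1: dequeue 1; queue=[0,5]; order=1
step 2: dequeue 0; queue=[5,2,3,4]; order=1,0
step 3: dequeue 5; queue=[2,3,4]; order=1,0,5
step 4: dequeue 2; queue=[3,4]; order=1,0,5,2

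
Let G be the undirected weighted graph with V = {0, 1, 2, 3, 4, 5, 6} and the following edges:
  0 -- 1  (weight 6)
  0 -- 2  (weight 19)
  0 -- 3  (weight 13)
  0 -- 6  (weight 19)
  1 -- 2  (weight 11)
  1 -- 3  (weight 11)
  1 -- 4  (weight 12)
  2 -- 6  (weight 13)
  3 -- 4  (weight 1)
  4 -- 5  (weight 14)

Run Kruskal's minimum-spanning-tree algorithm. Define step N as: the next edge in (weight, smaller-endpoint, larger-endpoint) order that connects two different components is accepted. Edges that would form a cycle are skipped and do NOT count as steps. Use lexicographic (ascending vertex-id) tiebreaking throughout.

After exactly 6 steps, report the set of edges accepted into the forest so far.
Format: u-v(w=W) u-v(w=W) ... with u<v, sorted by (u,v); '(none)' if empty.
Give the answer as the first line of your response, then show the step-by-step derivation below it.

0-1(w=6) 1-2(w=11) 1-3(w=11) 2-6(w=13) 3-4(w=1) 4-5(w=14)

step 1: add edge 3-4 (w=1); MST = {3-4(w=1)}
step 2: add edge 0-1 (w=6); MST = {0-1(w=6) 3-4(w=1)}
step 3: add edge 1-2 (w=11); MST = {0-1(w=6) 1-2(w=11) 3-4(w=1)}
step 4: add edge 1-3 (w=11); MST = {0-1(w=6) 1-2(w=11) 1-3(w=11) 3-4(w=1)}
step 5: add edge 2-6 (w=13); MST = {0-1(w=6) 1-2(w=11) 1-3(w=11) 2-6(w=13) 3-4(w=1)}
step 6: add edge 4-5 (w=14); MST = {0-1(w=6) 1-2(w=11) 1-3(w=11) 2-6(w=13) 3-4(w=1) 4-5(w=14)}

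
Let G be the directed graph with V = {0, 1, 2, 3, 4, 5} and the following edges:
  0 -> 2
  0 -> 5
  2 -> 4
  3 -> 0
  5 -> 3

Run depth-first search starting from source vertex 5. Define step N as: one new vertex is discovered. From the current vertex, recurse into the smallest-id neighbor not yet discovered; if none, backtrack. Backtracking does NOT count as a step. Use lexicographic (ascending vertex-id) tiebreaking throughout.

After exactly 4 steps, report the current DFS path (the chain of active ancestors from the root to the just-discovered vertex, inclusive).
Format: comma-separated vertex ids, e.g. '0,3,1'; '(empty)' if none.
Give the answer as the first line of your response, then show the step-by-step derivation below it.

5,3,0,2

step 1: discover 5; path=5; order=5
step 2: discover 3; path=5>3; order=5,3
step 3: discover 0; path=5>3>0; order=5,3,0
step 4: discover 2; path=5>3>0>2; order=5,3,0,2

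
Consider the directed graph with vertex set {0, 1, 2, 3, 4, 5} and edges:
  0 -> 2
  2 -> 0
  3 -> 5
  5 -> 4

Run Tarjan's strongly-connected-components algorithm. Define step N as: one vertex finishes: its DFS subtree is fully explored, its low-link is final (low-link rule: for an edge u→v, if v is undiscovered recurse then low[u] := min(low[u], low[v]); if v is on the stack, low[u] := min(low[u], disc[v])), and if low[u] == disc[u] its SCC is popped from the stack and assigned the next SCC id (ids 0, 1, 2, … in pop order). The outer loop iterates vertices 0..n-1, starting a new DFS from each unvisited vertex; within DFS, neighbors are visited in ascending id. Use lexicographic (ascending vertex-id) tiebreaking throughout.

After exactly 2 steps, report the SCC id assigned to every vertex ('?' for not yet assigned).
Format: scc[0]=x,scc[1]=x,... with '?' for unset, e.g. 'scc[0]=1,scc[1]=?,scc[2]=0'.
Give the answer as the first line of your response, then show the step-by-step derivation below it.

scc[0]=0,scc[1]=?,scc[2]=0,scc[3]=?,scc[4]=?,scc[5]=?

step 1: low=(low[0]=0,low[1]=?,low[2]=0,low[3]=?,low[4]=?,low[5]=?); scc=(scc[0]=?,scc[1]=?,scc[2]=?,scc[3]=?,scc[4]=?,scc[5]=?)
step 2: low=(low[0]=0,low[1]=?,low[2]=0,low[3]=?,low[4]=?,low[5]=?); scc=(scc[0]=0,scc[1]=?,scc[2]=0,scc[3]=?,scc[4]=?,scc[5]=?)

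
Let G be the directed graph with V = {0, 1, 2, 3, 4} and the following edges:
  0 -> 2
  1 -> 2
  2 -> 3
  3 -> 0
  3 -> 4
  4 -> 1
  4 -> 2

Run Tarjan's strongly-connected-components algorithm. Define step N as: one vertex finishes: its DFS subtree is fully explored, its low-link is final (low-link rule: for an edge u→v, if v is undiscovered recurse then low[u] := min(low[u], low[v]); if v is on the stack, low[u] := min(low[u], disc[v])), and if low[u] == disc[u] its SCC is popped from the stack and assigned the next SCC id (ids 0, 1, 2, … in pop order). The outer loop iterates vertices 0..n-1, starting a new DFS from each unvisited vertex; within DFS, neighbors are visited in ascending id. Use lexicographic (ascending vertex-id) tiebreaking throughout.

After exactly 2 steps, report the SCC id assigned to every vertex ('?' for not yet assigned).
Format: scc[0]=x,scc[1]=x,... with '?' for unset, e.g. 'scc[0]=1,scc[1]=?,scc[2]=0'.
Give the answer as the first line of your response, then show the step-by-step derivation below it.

scc[0]=?,scc[1]=?,scc[2]=?,scc[3]=?,scc[4]=?

step 1: low=(low[0]=0,low[1]=1,low[2]=1,low[3]=0,low[4]=3); scc=(scc[0]=?,scc[1]=?,scc[2]=?,scc[3]=?,scc[4]=?)
step 2: low=(low[0]=0,low[1]=1,low[2]=1,low[3]=0,low[4]=1); scc=(scc[0]=?,scc[1]=?,scc[2]=?,scc[3]=?,scc[4]=?)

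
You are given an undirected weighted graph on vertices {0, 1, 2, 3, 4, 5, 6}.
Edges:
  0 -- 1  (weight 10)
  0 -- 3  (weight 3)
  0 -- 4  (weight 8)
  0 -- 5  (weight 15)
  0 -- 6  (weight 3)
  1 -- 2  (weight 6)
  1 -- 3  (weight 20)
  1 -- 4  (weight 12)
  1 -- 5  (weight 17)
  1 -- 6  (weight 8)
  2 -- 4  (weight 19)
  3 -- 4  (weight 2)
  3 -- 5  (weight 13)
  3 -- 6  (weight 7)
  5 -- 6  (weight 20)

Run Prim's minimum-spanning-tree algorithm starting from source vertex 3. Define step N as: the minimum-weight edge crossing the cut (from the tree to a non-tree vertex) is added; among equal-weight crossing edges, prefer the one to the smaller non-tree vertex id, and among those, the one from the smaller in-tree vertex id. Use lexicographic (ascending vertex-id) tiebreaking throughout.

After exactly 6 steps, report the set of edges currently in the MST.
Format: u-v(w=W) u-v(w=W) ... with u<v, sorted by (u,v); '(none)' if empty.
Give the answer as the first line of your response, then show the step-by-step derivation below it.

0-3(w=3) 0-6(w=3) 1-2(w=6) 1-6(w=8) 3-4(w=2) 3-5(w=13)

step 1: add edge 3-4 (w=2); MST = {3-4(w=2)}
step 2: add edge 0-3 (w=3); MST = {0-3(w=3) 3-4(w=2)}
step 3: add edge 0-6 (w=3); MST = {0-3(w=3) 0-6(w=3) 3-4(w=2)}
step 4: add edge 1-6 (w=8); MST = {0-3(w=3) 0-6(w=3) 1-6(w=8) 3-4(w=2)}
step 5: add edge 1-2 (w=6); MST = {0-3(w=3) 0-6(w=3) 1-2(w=6) 1-6(w=8) 3-4(w=2)}
step 6: add edge 3-5 (w=13); MST = {0-3(w=3) 0-6(w=3) 1-2(w=6) 1-6(w=8) 3-4(w=2) 3-5(w=13)}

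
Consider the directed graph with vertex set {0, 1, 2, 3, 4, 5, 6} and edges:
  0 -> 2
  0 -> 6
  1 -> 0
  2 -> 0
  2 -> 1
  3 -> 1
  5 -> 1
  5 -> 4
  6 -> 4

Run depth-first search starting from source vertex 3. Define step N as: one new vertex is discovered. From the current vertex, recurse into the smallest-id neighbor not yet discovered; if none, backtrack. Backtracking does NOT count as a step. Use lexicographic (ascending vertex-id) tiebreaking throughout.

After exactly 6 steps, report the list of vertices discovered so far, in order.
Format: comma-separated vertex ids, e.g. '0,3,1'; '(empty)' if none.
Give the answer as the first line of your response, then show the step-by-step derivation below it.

3,1,0,2,6,4

step 1: discover 3; path=3; order=3
step 2: discover 1; path=3>1; order=3,1
step 3: discover 0; path=3>1>0; order=3,1,0
step 4: discover 2; path=3>1>0>2; order=3,1,0,2
step 5: discover 6; path=3>1>0>6; order=3,1,0,2,6
step 6: discover 4; path=3>1>0>6>4; order=3,1,0,2,6,4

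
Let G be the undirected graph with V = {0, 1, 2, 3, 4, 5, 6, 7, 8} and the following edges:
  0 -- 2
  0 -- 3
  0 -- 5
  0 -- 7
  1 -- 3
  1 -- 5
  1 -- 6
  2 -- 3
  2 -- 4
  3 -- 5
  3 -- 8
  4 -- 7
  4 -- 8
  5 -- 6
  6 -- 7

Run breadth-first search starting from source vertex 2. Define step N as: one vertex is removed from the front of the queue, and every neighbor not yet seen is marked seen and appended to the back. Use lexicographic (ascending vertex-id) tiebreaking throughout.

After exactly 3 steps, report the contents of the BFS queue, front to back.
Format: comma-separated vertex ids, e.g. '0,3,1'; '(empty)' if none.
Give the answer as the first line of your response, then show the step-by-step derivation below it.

4,5,7,1,8

step 1: dequeue 2; queue=[0,3,4]; order=2
step 2: dequeue 0; queue=[3,4,5,7]; order=2,0
step 3: dequeue 3; queue=[4,5,7,1,8]; order=2,0,3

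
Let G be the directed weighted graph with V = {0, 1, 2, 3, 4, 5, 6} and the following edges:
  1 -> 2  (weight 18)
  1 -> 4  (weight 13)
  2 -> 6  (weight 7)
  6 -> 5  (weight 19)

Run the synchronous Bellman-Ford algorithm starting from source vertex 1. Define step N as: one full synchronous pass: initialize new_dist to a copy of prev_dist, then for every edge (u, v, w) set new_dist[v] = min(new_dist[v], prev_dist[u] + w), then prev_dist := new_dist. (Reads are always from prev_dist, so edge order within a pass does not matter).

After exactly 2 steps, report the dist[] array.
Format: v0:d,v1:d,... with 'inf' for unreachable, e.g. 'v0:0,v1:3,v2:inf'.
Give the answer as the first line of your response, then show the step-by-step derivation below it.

v0:inf,v1:0,v2:18,v3:inf,v4:13,v5:inf,v6:25

step 1: dist = v0:inf,v1:0,v2:18,v3:inf,v4:13,v5:inf,v6:inf
step 2: dist = v0:inf,v1:0,v2:18,v3:inf,v4:13,v5:inf,v6:25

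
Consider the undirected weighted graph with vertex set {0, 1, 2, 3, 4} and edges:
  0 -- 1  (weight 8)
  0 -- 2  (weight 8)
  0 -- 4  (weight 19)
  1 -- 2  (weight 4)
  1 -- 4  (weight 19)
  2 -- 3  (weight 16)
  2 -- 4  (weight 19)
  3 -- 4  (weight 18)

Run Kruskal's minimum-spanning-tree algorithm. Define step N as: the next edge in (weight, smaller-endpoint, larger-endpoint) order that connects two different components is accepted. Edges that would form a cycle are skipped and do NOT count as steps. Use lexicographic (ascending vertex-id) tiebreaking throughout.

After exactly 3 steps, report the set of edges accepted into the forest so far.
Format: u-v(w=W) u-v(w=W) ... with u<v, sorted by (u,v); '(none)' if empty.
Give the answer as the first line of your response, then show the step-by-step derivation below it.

0-1(w=8) 1-2(w=4) 2-3(w=16)

step 1: add edge 1-2 (w=4); MST = {1-2(w=4)}
step 2: add edge 0-1 (w=8); MST = {0-1(w=8) 1-2(w=4)}
step 3: add edge 2-3 (w=16); MST = {0-1(w=8) 1-2(w=4) 2-3(w=16)}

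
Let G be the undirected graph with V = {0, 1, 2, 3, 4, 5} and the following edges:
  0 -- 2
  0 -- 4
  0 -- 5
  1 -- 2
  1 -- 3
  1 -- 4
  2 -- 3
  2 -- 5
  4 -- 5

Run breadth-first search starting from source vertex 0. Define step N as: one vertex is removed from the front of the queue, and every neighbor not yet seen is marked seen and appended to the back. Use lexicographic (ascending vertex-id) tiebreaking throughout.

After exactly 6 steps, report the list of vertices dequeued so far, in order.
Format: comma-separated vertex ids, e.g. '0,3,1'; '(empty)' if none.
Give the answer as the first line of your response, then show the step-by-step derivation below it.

0,2,4,5,1,3

step 1: dequeue 0; queue=[2,4,5]; order=0
step 2: dequeue 2; queue=[4,5,1,3]; order=0,2
step 3: dequeue 4; queue=[5,1,3]; order=0,2,4
step 4: dequeue 5; queue=[1,3]; order=0,2,4,5
step 5: dequeue 1; queue=[3]; order=0,2,4,5,1
step 6: dequeue 3; queue=[(empty)]; order=0,2,4,5,1,3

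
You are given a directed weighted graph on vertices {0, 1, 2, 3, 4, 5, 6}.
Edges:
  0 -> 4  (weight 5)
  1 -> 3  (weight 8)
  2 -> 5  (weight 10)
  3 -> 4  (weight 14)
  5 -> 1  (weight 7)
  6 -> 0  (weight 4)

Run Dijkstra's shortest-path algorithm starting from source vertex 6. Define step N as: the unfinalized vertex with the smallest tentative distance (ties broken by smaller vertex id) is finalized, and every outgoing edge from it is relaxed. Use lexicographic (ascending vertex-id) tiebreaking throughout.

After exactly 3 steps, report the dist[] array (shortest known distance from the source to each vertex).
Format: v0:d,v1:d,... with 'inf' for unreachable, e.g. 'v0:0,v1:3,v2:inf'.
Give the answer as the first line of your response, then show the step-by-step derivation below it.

v0:4,v1:inf,v2:inf,v3:inf,v4:9,v5:inf,v6:0

step 1: dist = v0:4,v1:inf,v2:inf,v3:inf,v4:inf,v5:inf,v6:0
step 2: dist = v0:4,v1:inf,v2:inf,v3:inf,v4:9,v5:inf,v6:0
step 3: dist = v0:4,v1:inf,v2:inf,v3:inf,v4:9,v5:inf,v6:0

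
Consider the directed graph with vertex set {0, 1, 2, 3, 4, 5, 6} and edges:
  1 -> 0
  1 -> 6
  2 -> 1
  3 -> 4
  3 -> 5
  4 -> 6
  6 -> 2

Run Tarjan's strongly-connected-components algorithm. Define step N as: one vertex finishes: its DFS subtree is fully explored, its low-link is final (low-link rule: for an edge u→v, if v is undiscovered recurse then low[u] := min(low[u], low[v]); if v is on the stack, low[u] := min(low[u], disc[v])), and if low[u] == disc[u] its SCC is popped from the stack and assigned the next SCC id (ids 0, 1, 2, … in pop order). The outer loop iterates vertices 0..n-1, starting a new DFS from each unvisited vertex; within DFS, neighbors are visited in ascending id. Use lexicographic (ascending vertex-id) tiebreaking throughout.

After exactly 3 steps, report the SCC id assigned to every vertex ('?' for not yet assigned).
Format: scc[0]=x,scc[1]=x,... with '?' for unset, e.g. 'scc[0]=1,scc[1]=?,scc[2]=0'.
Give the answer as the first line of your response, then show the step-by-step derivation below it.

scc[0]=0,scc[1]=?,scc[2]=?,scc[3]=?,scc[4]=?,scc[5]=?,scc[6]=?

step 1: low=(low[0]=0,low[1]=?,low[2]=?,low[3]=?,low[4]=?,low[5]=?,low[6]=?); scc=(scc[0]=0,scc[1]=?,scc[2]=?,scc[3]=?,scc[4]=?,scc[5]=?,scc[6]=?)
step 2: low=(low[0]=0,low[1]=1,low[2]=1,low[3]=?,low[4]=?,low[5]=?,low[6]=2); scc=(scc[0]=0,scc[1]=?,scc[2]=?,scc[3]=?,scc[4]=?,scc[5]=?,scc[6]=?)
step 3: low=(low[0]=0,low[1]=1,low[2]=1,low[3]=?,low[4]=?,low[5]=?,low[6]=1); scc=(scc[0]=0,scc[1]=?,scc[2]=?,scc[3]=?,scc[4]=?,scc[5]=?,scc[6]=?)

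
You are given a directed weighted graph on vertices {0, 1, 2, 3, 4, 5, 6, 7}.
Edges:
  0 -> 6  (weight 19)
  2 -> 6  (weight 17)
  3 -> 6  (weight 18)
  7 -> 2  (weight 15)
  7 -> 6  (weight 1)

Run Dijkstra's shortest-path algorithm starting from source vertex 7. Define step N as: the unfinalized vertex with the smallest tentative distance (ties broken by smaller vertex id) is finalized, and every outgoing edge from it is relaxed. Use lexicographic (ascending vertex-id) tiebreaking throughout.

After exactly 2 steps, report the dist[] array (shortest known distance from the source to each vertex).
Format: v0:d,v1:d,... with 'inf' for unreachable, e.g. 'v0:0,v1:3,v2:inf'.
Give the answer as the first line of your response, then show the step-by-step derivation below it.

v0:inf,v1:inf,v2:15,v3:inf,v4:inf,v5:inf,v6:1,v7:0

step 1: dist = v0:inf,v1:inf,v2:15,v3:inf,v4:inf,v5:inf,v6:1,v7:0
step 2: dist = v0:inf,v1:inf,v2:15,v3:inf,v4:inf,v5:inf,v6:1,v7:0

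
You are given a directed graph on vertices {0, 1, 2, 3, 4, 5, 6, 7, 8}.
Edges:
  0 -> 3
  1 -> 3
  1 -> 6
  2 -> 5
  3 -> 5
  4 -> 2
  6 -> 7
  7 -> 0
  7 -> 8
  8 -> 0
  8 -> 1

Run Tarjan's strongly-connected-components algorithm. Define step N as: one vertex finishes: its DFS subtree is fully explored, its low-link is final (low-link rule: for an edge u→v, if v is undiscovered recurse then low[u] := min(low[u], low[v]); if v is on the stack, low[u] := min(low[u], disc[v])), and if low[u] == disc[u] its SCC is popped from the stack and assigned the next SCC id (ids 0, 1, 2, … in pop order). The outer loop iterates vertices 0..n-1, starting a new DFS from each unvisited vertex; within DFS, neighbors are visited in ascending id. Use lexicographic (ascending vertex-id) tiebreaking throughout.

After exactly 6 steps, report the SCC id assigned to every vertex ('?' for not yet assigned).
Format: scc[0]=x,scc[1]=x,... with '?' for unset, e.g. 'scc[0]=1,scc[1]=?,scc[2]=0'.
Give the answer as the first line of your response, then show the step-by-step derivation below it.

scc[0]=2,scc[1]=?,scc[2]=?,scc[3]=1,scc[4]=?,scc[5]=0,scc[6]=?,scc[7]=?,scc[8]=?

step 1: low=(low[0]=0,low[1]=?,low[2]=?,low[3]=1,low[4]=?,low[5]=2,low[6]=?,low[7]=?,low[8]=?); scc=(scc[0]=?,scc[1]=?,scc[2]=?,scc[3]=?,scc[4]=?,scc[5]=0,scc[6]=?,scc[7]=?,scc[8]=?)
step 2: low=(low[0]=0,low[1]=?,low[2]=?,low[3]=1,low[4]=?,low[5]=2,low[6]=?,low[7]=?,low[8]=?); scc=(scc[0]=?,scc[1]=?,scc[2]=?,scc[3]=1,scc[4]=?,scc[5]=0,scc[6]=?,scc[7]=?,scc[8]=?)
step 3: low=(low[0]=0,low[1]=?,low[2]=?,low[3]=1,low[4]=?,low[5]=2,low[6]=?,low[7]=?,low[8]=?); scc=(scc[0]=2,scc[1]=?,scc[2]=?,scc[3]=1,scc[4]=?,scc[5]=0,scc[6]=?,scc[7]=?,scc[8]=?)
step 4: low=(low[0]=0,low[1]=3,low[2]=?,low[3]=1,low[4]=?,low[5]=2,low[6]=4,low[7]=5,low[8]=3); scc=(scc[0]=2,scc[1]=?,scc[2]=?,scc[3]=1,scc[4]=?,scc[5]=0,scc[6]=?,scc[7]=?,scc[8]=?)
step 5: low=(low[0]=0,low[1]=3,low[2]=?,low[3]=1,low[4]=?,low[5]=2,low[6]=4,low[7]=3,low[8]=3); scc=(scc[0]=2,scc[1]=?,scc[2]=?,scc[3]=1,scc[4]=?,scc[5]=0,scc[6]=?,scc[7]=?,scc[8]=?)
step 6: low=(low[0]=0,low[1]=3,low[2]=?,low[3]=1,low[4]=?,low[5]=2,low[6]=3,low[7]=3,low[8]=3); scc=(scc[0]=2,scc[1]=?,scc[2]=?,scc[3]=1,scc[4]=?,scc[5]=0,scc[6]=?,scc[7]=?,scc[8]=?)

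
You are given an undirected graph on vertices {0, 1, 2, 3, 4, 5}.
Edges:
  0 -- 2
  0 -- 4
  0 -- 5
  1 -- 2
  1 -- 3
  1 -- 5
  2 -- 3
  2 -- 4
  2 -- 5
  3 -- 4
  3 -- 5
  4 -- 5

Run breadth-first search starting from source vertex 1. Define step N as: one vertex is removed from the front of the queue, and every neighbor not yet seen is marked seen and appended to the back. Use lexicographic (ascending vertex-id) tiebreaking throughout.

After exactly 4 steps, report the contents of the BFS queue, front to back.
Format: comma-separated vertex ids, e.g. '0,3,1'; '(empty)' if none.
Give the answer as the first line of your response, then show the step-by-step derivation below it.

0,4

step 1: dequeue 1; queue=[2,3,5]; order=1
step 2: dequeue 2; queue=[3,5,0,4]; order=1,2
step 3: dequeue 3; queue=[5,0,4]; order=1,2,3
step 4: dequeue 5; queue=[0,4]; order=1,2,3,5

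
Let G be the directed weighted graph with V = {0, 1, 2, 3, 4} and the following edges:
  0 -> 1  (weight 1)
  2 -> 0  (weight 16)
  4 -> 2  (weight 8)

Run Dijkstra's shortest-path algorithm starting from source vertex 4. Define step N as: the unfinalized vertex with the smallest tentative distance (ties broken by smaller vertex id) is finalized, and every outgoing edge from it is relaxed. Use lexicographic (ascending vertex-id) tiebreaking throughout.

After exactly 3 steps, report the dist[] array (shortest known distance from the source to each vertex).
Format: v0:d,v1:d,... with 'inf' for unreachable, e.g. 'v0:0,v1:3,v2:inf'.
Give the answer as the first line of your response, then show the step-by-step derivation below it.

v0:24,v1:25,v2:8,v3:inf,v4:0

step 1: dist = v0:inf,v1:inf,v2:8,v3:inf,v4:0
step 2: dist = v0:24,v1:inf,v2:8,v3:inf,v4:0
step 3: dist = v0:24,v1:25,v2:8,v3:inf,v4:0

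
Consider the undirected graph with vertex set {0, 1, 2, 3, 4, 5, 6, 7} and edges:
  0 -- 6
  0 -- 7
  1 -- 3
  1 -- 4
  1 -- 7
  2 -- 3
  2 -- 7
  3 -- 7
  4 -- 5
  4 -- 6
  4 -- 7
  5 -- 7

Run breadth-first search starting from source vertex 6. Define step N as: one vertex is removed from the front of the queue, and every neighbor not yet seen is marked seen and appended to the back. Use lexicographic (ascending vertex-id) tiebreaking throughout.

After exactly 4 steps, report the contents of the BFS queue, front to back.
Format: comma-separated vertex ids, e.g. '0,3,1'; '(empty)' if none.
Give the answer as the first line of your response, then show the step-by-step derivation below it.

1,5,2,3

step 1: dequeue 6; queue=[0,4]; order=6
step 2: dequeue 0; queue=[4,7]; order=6,0
step 3: dequeue 4; queue=[7,1,5]; order=6,0,4
step 4: dequeue 7; queue=[1,5,2,3]; order=6,0,4,7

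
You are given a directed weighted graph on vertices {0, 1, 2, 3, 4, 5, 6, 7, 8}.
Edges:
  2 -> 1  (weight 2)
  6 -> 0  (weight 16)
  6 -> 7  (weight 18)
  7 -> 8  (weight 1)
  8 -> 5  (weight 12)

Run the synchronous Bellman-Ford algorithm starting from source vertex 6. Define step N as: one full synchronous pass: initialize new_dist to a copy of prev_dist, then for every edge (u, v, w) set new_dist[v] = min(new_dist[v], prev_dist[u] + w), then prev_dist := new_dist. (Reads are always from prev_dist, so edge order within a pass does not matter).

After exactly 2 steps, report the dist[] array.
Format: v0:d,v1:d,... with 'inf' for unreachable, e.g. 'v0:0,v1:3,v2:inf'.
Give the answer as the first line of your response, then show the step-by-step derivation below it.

v0:16,v1:inf,v2:inf,v3:inf,v4:inf,v5:inf,v6:0,v7:18,v8:19

step 1: dist = v0:16,v1:inf,v2:inf,v3:inf,v4:inf,v5:inf,v6:0,v7:18,v8:inf
step 2: dist = v0:16,v1:inf,v2:inf,v3:inf,v4:inf,v5:inf,v6:0,v7:18,v8:19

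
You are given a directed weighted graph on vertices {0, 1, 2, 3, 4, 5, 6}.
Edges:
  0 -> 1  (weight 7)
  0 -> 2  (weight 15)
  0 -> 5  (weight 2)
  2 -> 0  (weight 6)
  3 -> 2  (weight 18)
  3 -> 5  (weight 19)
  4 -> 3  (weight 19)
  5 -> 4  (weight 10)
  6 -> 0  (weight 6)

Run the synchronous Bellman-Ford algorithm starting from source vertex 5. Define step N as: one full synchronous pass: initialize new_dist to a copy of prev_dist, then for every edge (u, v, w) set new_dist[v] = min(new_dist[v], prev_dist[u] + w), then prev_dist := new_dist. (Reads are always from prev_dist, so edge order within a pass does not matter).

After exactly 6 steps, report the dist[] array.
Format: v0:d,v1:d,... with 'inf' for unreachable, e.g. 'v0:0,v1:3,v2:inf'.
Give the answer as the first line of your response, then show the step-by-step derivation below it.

v0:53,v1:60,v2:47,v3:29,v4:10,v5:0,v6:inf

step 1: dist = v0:inf,v1:inf,v2:inf,v3:inf,v4:10,v5:0,v6:inf
step 2: dist = v0:inf,v1:inf,v2:inf,v3:29,v4:10,v5:0,v6:inf
step 3: dist = v0:inf,v1:inf,v2:47,v3:29,v4:10,v5:0,v6:inf
step 4: dist = v0:53,v1:inf,v2:47,v3:29,v4:10,v5:0,v6:inf
step 5: dist = v0:53,v1:60,v2:47,v3:29,v4:10,v5:0,v6:inf
step 6: dist = v0:53,v1:60,v2:47,v3:29,v4:10,v5:0,v6:inf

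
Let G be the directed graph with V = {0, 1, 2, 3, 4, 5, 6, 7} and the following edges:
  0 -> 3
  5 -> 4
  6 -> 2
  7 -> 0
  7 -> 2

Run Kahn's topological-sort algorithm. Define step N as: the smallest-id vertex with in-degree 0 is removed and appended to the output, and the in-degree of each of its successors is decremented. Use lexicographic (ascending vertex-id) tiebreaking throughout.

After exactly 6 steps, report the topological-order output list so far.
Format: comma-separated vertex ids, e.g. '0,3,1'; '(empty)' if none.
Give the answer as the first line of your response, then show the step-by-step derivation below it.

1,5,4,6,7,0

step 1: output 1; order=[1]; indeg=(1,0,2,1,1,0,0,0)
step 2: output 5; order=[1,5]; indeg=(1,0,2,1,0,0,0,0)
step 3: output 4; order=[1,5,4]; indeg=(1,0,2,1,0,0,0,0)
step 4: output 6; order=[1,5,4,6]; indeg=(1,0,1,1,0,0,0,0)
step 5: output 7; order=[1,5,4,6,7]; indeg=(0,0,0,1,0,0,0,0)
step 6: output 0; order=[1,5,4,6,7,0]; indeg=(0,0,0,0,0,0,0,0)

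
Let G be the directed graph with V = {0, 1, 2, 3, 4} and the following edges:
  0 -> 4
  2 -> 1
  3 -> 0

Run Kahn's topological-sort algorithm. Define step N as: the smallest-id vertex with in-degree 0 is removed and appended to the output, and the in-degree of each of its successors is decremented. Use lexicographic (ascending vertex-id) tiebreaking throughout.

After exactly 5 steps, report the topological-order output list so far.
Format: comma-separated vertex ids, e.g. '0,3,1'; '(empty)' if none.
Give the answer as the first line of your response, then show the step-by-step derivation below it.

2,1,3,0,4

step 1: output 2; order=[2]; indeg=(1,0,0,0,1)
step 2: output 1; order=[2,1]; indeg=(1,0,0,0,1)
step 3: output 3; order=[2,1,3]; indeg=(0,0,0,0,1)
step 4: output 0; order=[2,1,3,0]; indeg=(0,0,0,0,0)
step 5: output 4; order=[2,1,3,0,4]; indeg=(0,0,0,0,0)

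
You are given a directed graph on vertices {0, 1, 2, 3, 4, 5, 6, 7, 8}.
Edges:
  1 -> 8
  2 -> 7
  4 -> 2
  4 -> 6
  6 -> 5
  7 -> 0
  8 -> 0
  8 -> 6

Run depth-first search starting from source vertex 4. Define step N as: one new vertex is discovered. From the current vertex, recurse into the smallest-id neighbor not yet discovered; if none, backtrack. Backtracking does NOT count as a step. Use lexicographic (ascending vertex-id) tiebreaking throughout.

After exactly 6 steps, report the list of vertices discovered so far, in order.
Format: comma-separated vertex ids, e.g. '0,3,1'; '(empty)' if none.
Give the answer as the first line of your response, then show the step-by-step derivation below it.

4,2,7,0,6,5

step 1: discover 4; path=4; order=4
step 2: discover 2; path=4>2; order=4,2
step 3: discover 7; path=4>2>7; order=4,2,7
step 4: discover 0; path=4>2>7>0; order=4,2,7,0
step 5: discover 6; path=4>6; order=4,2,7,0,6
step 6: discover 5; path=4>6>5; order=4,2,7,0,6,5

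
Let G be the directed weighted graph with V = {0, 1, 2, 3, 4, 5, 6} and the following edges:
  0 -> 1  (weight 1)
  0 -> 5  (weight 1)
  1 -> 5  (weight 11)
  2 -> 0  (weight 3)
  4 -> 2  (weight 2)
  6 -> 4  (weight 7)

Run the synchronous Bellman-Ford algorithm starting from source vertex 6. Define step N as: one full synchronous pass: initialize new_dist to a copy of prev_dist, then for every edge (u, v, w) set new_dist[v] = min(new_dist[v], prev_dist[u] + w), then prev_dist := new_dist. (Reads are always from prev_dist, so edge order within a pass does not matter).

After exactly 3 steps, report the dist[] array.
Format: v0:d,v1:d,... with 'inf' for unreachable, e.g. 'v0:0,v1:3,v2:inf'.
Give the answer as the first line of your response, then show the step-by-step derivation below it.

v0:12,v1:inf,v2:9,v3:inf,v4:7,v5:inf,v6:0

step 1: dist = v0:inf,v1:inf,v2:inf,v3:inf,v4:7,v5:inf,v6:0
step 2: dist = v0:inf,v1:inf,v2:9,v3:inf,v4:7,v5:inf,v6:0
step 3: dist = v0:12,v1:inf,v2:9,v3:inf,v4:7,v5:inf,v6:0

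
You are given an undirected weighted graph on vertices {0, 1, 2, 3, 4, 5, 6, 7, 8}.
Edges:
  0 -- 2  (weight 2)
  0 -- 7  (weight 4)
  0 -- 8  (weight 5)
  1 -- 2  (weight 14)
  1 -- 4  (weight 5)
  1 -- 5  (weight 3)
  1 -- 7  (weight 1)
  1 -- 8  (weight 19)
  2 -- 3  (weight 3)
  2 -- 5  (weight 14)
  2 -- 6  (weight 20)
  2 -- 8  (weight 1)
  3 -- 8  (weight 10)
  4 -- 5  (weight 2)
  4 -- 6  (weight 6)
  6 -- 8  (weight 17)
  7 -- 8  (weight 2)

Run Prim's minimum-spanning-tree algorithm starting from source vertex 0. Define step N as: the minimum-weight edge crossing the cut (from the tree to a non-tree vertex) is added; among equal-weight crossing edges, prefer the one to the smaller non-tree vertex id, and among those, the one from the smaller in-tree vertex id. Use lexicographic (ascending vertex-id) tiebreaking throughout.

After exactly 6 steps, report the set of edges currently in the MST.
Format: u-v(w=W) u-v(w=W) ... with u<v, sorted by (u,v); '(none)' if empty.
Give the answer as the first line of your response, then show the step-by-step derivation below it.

0-2(w=2) 1-5(w=3) 1-7(w=1) 2-3(w=3) 2-8(w=1) 7-8(w=2)

step 1: add edge 0-2 (w=2); MST = {0-2(w=2)}
step 2: add edge 2-8 (w=1); MST = {0-2(w=2) 2-8(w=1)}
step 3: add edge 7-8 (w=2); MST = {0-2(w=2) 2-8(w=1) 7-8(w=2)}
step 4: add edge 1-7 (w=1); MST = {0-2(w=2) 1-7(w=1) 2-8(w=1) 7-8(w=2)}
step 5: add edge 2-3 (w=3); MST = {0-2(w=2) 1-7(w=1) 2-3(w=3) 2-8(w=1) 7-8(w=2)}
step 6: add edge 1-5 (w=3); MST = {0-2(w=2) 1-5(w=3) 1-7(w=1) 2-3(w=3) 2-8(w=1) 7-8(w=2)}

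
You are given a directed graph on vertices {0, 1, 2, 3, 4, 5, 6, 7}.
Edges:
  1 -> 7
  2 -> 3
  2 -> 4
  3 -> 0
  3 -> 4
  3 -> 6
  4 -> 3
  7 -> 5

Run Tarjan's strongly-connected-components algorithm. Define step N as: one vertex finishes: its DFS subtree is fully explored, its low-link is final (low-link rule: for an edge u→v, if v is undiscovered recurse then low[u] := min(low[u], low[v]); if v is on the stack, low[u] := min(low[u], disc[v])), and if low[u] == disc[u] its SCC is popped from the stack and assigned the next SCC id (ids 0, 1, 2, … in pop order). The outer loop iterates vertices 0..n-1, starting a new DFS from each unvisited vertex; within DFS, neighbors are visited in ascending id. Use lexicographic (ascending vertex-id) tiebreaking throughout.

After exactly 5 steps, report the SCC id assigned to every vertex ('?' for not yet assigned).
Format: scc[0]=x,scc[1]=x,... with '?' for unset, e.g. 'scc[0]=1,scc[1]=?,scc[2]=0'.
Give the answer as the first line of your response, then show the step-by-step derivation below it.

scc[0]=0,scc[1]=3,scc[2]=?,scc[3]=?,scc[4]=?,scc[5]=1,scc[6]=?,scc[7]=2

step 1: low=(low[0]=0,low[1]=?,low[2]=?,low[3]=?,low[4]=?,low[5]=?,low[6]=?,low[7]=?); scc=(scc[0]=0,scc[1]=?,scc[2]=?,scc[3]=?,scc[4]=?,scc[5]=?,scc[6]=?,scc[7]=?)
step 2: low=(low[0]=0,low[1]=1,low[2]=?,low[3]=?,low[4]=?,low[5]=3,low[6]=?,low[7]=2); scc=(scc[0]=0,scc[1]=?,scc[2]=?,scc[3]=?,scc[4]=?,scc[5]=1,scc[6]=?,scc[7]=?)
step 3: low=(low[0]=0,low[1]=1,low[2]=?,low[3]=?,low[4]=?,low[5]=3,low[6]=?,low[7]=2); scc=(scc[0]=0,scc[1]=?,scc[2]=?,scc[3]=?,scc[4]=?,scc[5]=1,scc[6]=?,scc[7]=2)
step 4: low=(low[0]=0,low[1]=1,low[2]=?,low[3]=?,low[4]=?,low[5]=3,low[6]=?,low[7]=2); scc=(scc[0]=0,scc[1]=3,scc[2]=?,scc[3]=?,scc[4]=?,scc[5]=1,scc[6]=?,scc[7]=2)
step 5: low=(low[0]=0,low[1]=1,low[2]=4,low[3]=5,low[4]=5,low[5]=3,low[6]=?,low[7]=2); scc=(scc[0]=0,scc[1]=3,scc[2]=?,scc[3]=?,scc[4]=?,scc[5]=1,scc[6]=?,scc[7]=2)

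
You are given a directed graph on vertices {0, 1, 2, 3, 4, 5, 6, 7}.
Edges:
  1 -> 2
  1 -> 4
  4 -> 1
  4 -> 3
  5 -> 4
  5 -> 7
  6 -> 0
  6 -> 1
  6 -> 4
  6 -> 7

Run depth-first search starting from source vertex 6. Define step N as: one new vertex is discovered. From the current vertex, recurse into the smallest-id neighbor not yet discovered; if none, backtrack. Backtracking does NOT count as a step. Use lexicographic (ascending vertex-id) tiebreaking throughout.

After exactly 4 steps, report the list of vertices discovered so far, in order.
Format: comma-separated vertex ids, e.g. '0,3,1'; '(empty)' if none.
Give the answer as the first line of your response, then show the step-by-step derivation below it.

6,0,1,2

step 1: discover 6; path=6; order=6
step 2: discover 0; path=6>0; order=6,0
step 3: discover 1; path=6>1; order=6,0,1
step 4: discover 2; path=6>1>2; order=6,0,1,2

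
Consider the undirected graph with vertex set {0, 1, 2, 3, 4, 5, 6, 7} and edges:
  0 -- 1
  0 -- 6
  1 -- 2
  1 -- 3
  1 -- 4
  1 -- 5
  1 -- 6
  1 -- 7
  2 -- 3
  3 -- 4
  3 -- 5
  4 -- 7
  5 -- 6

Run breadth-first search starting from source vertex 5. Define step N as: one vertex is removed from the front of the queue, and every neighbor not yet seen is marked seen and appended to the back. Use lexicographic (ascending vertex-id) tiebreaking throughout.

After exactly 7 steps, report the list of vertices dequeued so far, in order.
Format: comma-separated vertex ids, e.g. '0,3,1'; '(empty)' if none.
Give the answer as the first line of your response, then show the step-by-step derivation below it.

5,1,3,6,0,2,4

step 1: dequeue 5; queue=[1,3,6]; order=5
step 2: dequeue 1; queue=[3,6,0,2,4,7]; order=5,1
step 3: dequeue 3; queue=[6,0,2,4,7]; order=5,1,3
step 4: dequeue 6; queue=[0,2,4,7]; order=5,1,3,6
step 5: dequeue 0; queue=[2,4,7]; order=5,1,3,6,0
step 6: dequeue 2; queue=[4,7]; order=5,1,3,6,0,2
step 7: dequeue 4; queue=[7]; order=5,1,3,6,0,2,4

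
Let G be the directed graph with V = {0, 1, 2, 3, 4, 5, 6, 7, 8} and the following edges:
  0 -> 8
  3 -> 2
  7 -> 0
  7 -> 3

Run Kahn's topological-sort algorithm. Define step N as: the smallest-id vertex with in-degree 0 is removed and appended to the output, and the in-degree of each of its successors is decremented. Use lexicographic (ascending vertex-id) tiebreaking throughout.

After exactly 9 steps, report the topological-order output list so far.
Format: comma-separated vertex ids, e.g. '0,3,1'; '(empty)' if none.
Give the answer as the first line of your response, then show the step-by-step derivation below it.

1,4,5,6,7,0,3,2,8

step 1: output 1; order=[1]; indeg=(1,0,1,1,0,0,0,0,1)
step 2: output 4; order=[1,4]; indeg=(1,0,1,1,0,0,0,0,1)
step 3: output 5; order=[1,4,5]; indeg=(1,0,1,1,0,0,0,0,1)
step 4: output 6; order=[1,4,5,6]; indeg=(1,0,1,1,0,0,0,0,1)
step 5: output 7; order=[1,4,5,6,7]; indeg=(0,0,1,0,0,0,0,0,1)
step 6: output 0; order=[1,4,5,6,7,0]; indeg=(0,0,1,0,0,0,0,0,0)
step 7: output 3; order=[1,4,5,6,7,0,3]; indeg=(0,0,0,0,0,0,0,0,0)
step 8: output 2; order=[1,4,5,6,7,0,3,2]; indeg=(0,0,0,0,0,0,0,0,0)
step 9: output 8; order=[1,4,5,6,7,0,3,2,8]; indeg=(0,0,0,0,0,0,0,0,0)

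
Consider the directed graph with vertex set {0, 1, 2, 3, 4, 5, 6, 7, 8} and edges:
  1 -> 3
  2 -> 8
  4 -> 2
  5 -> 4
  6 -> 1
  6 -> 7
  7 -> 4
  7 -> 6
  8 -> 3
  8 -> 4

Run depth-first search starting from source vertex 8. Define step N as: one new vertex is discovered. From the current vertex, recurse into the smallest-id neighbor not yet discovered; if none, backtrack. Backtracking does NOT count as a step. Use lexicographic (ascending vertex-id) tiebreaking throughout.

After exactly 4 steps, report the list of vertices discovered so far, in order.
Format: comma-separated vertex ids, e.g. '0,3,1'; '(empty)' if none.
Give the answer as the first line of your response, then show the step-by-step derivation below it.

8,3,4,2

step 1: discover 8; path=8; order=8
step 2: discover 3; path=8>3; order=8,3
step 3: discover 4; path=8>4; order=8,3,4
step 4: discover 2; path=8>4>2; order=8,3,4,2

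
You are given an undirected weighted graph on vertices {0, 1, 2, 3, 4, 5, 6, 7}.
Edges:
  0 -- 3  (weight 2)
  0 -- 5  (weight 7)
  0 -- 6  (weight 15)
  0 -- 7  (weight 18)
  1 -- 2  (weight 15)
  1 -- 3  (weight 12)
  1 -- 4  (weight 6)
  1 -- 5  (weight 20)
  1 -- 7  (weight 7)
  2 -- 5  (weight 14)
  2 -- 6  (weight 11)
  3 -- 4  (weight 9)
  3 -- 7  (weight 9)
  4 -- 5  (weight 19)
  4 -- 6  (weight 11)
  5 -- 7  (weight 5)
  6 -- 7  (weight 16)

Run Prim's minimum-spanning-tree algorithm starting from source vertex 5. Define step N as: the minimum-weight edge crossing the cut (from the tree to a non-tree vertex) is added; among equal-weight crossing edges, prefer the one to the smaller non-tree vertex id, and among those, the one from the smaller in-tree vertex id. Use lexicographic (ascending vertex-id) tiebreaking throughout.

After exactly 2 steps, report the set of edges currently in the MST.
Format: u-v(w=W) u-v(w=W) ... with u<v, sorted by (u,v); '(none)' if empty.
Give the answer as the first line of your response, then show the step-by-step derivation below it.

0-5(w=7) 5-7(w=5)

step 1: add edge 5-7 (w=5); MST = {5-7(w=5)}
step 2: add edge 0-5 (w=7); MST = {0-5(w=7) 5-7(w=5)}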